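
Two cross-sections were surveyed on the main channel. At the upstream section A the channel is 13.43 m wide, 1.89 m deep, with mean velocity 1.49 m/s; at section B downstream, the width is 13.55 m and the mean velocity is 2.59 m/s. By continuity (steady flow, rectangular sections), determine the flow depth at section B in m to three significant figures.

Q = A₁V₁ = (13.43×1.89) × 1.49 = 37.82 m³/s
d₂ = Q/(b₂ V₂) = 37.82/(13.55×2.59) = 1.078 m

1.08 m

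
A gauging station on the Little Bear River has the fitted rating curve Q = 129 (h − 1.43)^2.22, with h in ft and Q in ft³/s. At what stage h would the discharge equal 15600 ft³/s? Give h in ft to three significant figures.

10.1 ft

h − h₀ = (Q/C)^(1/b) = (15600/129)^(1/2.22) = 8.671 ft
h = 1.43 + 8.671 = 10.10 ft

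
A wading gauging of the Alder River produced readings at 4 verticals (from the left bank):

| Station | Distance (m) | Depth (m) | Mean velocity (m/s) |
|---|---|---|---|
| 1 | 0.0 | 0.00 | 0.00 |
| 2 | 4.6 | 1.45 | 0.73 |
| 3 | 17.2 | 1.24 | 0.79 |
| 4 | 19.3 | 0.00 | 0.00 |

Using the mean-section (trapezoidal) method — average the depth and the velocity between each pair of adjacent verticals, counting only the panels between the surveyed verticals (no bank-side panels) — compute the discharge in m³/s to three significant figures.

14.6 m³/s

Panel 1-2: Δb = 4.6 m, d̄ = (0.00+1.45)/2 = 0.725, v̄ = (0.00+0.73)/2 = 0.365 → q = 4.6×0.725×0.365 = 1.217 m³/s
Panel 2-3: Δb = 12.6 m, d̄ = (1.45+1.24)/2 = 1.345, v̄ = (0.73+0.79)/2 = 0.76 → q = 12.6×1.345×0.76 = 12.88 m³/s
Panel 3-4: Δb = 2.1 m, d̄ = (1.24+0.00)/2 = 0.62, v̄ = (0.79+0.00)/2 = 0.395 → q = 2.1×0.62×0.395 = 0.5143 m³/s
Q = Σ q = 14.61 m³/s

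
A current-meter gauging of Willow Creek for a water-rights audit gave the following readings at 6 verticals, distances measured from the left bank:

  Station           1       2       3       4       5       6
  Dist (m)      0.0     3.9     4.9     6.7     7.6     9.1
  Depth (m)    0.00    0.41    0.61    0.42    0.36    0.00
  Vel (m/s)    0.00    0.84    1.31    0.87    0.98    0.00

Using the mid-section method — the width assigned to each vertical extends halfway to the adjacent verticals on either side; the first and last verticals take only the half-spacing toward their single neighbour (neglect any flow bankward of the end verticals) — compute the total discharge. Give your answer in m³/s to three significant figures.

2.88 m³/s

w_2 = (4.9 − 0.0)/2 = 2.45 m; q_2 = 0.84 × 0.41 × 2.45 = 0.8438 m³/s
w_3 = (6.7 − 3.9)/2 = 1.4 m; q_3 = 1.31 × 0.61 × 1.4 = 1.119 m³/s
w_4 = (7.6 − 4.9)/2 = 1.35 m; q_4 = 0.87 × 0.42 × 1.35 = 0.4933 m³/s
w_5 = (9.1 − 6.7)/2 = 1.2 m; q_5 = 0.98 × 0.36 × 1.2 = 0.4234 m³/s
Stations 1, 6 contribute zero (depth or velocity is 0).
Q = Σ qᵢ = 2.879 m³/s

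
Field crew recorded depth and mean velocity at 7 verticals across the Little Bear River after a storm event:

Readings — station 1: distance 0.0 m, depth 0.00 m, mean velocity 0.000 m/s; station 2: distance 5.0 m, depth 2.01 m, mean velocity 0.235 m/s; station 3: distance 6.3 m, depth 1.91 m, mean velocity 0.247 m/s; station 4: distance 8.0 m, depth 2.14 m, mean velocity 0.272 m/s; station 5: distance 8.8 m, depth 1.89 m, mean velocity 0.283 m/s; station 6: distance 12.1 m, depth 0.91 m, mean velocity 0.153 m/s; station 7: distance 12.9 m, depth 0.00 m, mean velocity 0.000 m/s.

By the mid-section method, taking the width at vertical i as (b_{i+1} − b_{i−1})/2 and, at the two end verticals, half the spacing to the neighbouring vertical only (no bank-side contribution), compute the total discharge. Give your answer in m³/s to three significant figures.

4.31 m³/s

w_2 = (6.3 − 0.0)/2 = 3.15 m; q_2 = 0.235 × 2.01 × 3.15 = 1.488 m³/s
w_3 = (8.0 − 5.0)/2 = 1.5 m; q_3 = 0.247 × 1.91 × 1.5 = 0.7077 m³/s
w_4 = (8.8 − 6.3)/2 = 1.25 m; q_4 = 0.272 × 2.14 × 1.25 = 0.7276 m³/s
w_5 = (12.1 − 8.0)/2 = 2.05 m; q_5 = 0.283 × 1.89 × 2.05 = 1.096 m³/s
w_6 = (12.9 − 8.8)/2 = 2.05 m; q_6 = 0.153 × 0.91 × 2.05 = 0.2854 m³/s
Stations 1, 7 contribute zero (depth or velocity is 0).
Q = Σ qᵢ = 4.305 m³/s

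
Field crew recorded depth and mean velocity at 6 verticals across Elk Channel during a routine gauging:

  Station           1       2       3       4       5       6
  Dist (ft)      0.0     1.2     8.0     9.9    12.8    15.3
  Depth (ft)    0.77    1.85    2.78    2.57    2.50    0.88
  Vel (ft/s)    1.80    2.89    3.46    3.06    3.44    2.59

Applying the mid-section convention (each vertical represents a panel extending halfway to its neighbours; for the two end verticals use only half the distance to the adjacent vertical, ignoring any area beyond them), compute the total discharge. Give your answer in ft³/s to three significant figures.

109 ft³/s

w_1 = (1.2 − 0.0)/2 = 0.6 ft; q_1 = 1.80 × 0.77 × 0.6 = 0.8316 ft³/s
w_2 = (8.0 − 0.0)/2 = 4 ft; q_2 = 2.89 × 1.85 × 4 = 21.39 ft³/s
w_3 = (9.9 − 1.2)/2 = 4.35 ft; q_3 = 3.46 × 2.78 × 4.35 = 41.84 ft³/s
w_4 = (12.8 − 8.0)/2 = 2.4 ft; q_4 = 3.06 × 2.57 × 2.4 = 18.87 ft³/s
w_5 = (15.3 − 9.9)/2 = 2.7 ft; q_5 = 3.44 × 2.50 × 2.7 = 23.22 ft³/s
w_6 = (15.3 − 12.8)/2 = 1.25 ft; q_6 = 2.59 × 0.88 × 1.25 = 2.849 ft³/s
Q = Σ qᵢ = 109.0 ft³/s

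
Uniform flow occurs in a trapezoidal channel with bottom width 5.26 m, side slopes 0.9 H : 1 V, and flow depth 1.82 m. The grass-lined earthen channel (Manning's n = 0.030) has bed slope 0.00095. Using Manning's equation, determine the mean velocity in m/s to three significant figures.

1.18 m/s

A = (b + z·y)·y = (5.26 + 0.9×1.82)×1.82 = 12.55 m²
P = b + 2y√(1+z²) = 5.26 + 2×1.82×√(1+0.9²) = 10.16 m
R = A/P = 12.55/10.16 = 1.236 m
Q = (1/n)·A·R^(2/3)·S^(1/2) = (1/0.030) × 12.55 × 1.236^(2/3) × 0.00095^(1/2) = 14.86 m³/s
V = Q/A = 14.86/12.55 = 1.183 m/s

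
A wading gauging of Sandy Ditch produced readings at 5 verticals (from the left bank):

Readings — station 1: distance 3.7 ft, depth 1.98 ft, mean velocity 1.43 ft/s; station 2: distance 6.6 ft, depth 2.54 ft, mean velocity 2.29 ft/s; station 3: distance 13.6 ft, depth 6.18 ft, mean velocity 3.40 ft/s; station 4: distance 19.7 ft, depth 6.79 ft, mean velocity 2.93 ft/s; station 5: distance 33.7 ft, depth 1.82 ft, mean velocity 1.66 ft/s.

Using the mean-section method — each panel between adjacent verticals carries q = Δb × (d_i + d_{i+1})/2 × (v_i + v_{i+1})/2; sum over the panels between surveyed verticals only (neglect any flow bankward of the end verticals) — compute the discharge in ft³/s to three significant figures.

Panel 1-2: Δb = 2.9 ft, d̄ = (1.98+2.54)/2 = 2.26, v̄ = (1.43+2.29)/2 = 1.86 → q = 2.9×2.26×1.86 = 12.19 ft³/s
Panel 2-3: Δb = 7 ft, d̄ = (2.54+6.18)/2 = 4.36, v̄ = (2.29+3.40)/2 = 2.845 → q = 7×4.36×2.845 = 86.83 ft³/s
Panel 3-4: Δb = 6.1 ft, d̄ = (6.18+6.79)/2 = 6.485, v̄ = (3.40+2.93)/2 = 3.165 → q = 6.1×6.485×3.165 = 125.2 ft³/s
Panel 4-5: Δb = 14 ft, d̄ = (6.79+1.82)/2 = 4.305, v̄ = (2.93+1.66)/2 = 2.295 → q = 14×4.305×2.295 = 138.3 ft³/s
Q = Σ q = 362.5 ft³/s

363 ft³/s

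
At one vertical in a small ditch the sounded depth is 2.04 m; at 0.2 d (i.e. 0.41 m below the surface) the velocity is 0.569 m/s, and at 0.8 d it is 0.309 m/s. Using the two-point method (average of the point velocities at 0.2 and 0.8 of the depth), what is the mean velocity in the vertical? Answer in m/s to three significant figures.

v̄ = (0.569 + 0.309) / 2 = 0.4390 m/s

0.439 m/s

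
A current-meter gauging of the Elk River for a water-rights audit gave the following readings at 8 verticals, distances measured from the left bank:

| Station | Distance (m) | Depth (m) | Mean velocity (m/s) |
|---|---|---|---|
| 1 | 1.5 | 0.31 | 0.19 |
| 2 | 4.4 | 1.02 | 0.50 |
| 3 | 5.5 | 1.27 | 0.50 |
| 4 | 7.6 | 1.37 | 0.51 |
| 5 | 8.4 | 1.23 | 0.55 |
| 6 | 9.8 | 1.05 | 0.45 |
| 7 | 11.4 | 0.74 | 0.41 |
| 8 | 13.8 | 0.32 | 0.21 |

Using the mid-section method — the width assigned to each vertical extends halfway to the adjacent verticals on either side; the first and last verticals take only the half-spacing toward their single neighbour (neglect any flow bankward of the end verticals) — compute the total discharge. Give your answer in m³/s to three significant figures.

w_1 = (4.4 − 1.5)/2 = 1.45 m; q_1 = 0.19 × 0.31 × 1.45 = 0.08541 m³/s
w_2 = (5.5 − 1.5)/2 = 2 m; q_2 = 0.50 × 1.02 × 2 = 1.020 m³/s
w_3 = (7.6 − 4.4)/2 = 1.6 m; q_3 = 0.50 × 1.27 × 1.6 = 1.016 m³/s
w_4 = (8.4 − 5.5)/2 = 1.45 m; q_4 = 0.51 × 1.37 × 1.45 = 1.013 m³/s
w_5 = (9.8 − 7.6)/2 = 1.1 m; q_5 = 0.55 × 1.23 × 1.1 = 0.7442 m³/s
w_6 = (11.4 − 8.4)/2 = 1.5 m; q_6 = 0.45 × 1.05 × 1.5 = 0.7088 m³/s
w_7 = (13.8 − 9.8)/2 = 2 m; q_7 = 0.41 × 0.74 × 2 = 0.6068 m³/s
w_8 = (13.8 − 11.4)/2 = 1.2 m; q_8 = 0.21 × 0.32 × 1.2 = 0.08064 m³/s
Q = Σ qᵢ = 5.275 m³/s

5.27 m³/s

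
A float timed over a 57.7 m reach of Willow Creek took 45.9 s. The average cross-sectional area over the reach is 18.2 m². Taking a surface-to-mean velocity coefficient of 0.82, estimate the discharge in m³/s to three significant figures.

v_surface = L / t̄ = 57.7 / 45.9 = 1.257 m/s
v_mean = 0.82 × 1.257 = 1.031 m/s
Q = A × v_mean = 18.2 × 1.031 = 18.76 m³/s

18.8 m³/s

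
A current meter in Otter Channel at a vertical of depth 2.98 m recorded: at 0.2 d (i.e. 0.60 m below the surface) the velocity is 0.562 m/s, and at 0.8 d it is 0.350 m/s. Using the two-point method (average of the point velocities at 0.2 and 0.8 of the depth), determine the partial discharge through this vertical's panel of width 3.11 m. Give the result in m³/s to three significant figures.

v̄ = (0.562 + 0.350) / 2 = 0.4560 m/s
q = v̄ × d × w = 0.4560 × 2.98 × 3.11 = 4.226 m³/s

4.23 m³/s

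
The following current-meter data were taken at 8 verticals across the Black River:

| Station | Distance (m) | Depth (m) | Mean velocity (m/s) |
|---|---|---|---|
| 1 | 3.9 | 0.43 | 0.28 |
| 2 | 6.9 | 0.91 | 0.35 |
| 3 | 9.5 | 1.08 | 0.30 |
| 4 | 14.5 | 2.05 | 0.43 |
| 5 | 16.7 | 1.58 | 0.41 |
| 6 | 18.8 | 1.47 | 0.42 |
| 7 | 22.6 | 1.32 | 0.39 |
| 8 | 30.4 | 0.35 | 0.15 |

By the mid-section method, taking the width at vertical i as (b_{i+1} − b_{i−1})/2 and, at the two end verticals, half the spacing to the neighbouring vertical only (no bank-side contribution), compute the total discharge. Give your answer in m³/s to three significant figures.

w_1 = (6.9 − 3.9)/2 = 1.5 m; q_1 = 0.28 × 0.43 × 1.5 = 0.1806 m³/s
w_2 = (9.5 − 3.9)/2 = 2.8 m; q_2 = 0.35 × 0.91 × 2.8 = 0.8918 m³/s
w_3 = (14.5 − 6.9)/2 = 3.8 m; q_3 = 0.30 × 1.08 × 3.8 = 1.231 m³/s
w_4 = (16.7 − 9.5)/2 = 3.6 m; q_4 = 0.43 × 2.05 × 3.6 = 3.173 m³/s
w_5 = (18.8 − 14.5)/2 = 2.15 m; q_5 = 0.41 × 1.58 × 2.15 = 1.393 m³/s
w_6 = (22.6 − 16.7)/2 = 2.95 m; q_6 = 0.42 × 1.47 × 2.95 = 1.821 m³/s
w_7 = (30.4 − 18.8)/2 = 5.8 m; q_7 = 0.39 × 1.32 × 5.8 = 2.986 m³/s
w_8 = (30.4 − 22.6)/2 = 3.9 m; q_8 = 0.15 × 0.35 × 3.9 = 0.2048 m³/s
Q = Σ qᵢ = 11.88 m³/s

11.9 m³/s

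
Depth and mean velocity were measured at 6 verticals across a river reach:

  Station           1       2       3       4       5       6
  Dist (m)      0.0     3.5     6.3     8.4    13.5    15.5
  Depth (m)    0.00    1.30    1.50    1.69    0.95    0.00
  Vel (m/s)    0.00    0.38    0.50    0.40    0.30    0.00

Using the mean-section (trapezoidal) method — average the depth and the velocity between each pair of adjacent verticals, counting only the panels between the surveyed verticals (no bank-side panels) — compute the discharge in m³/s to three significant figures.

Panel 1-2: Δb = 3.5 m, d̄ = (0.00+1.30)/2 = 0.65, v̄ = (0.00+0.38)/2 = 0.19 → q = 3.5×0.65×0.19 = 0.4323 m³/s
Panel 2-3: Δb = 2.8 m, d̄ = (1.30+1.50)/2 = 1.4, v̄ = (0.38+0.50)/2 = 0.44 → q = 2.8×1.4×0.44 = 1.725 m³/s
Panel 3-4: Δb = 2.1 m, d̄ = (1.50+1.69)/2 = 1.595, v̄ = (0.50+0.40)/2 = 0.45 → q = 2.1×1.595×0.45 = 1.507 m³/s
Panel 4-5: Δb = 5.1 m, d̄ = (1.69+0.95)/2 = 1.32, v̄ = (0.40+0.30)/2 = 0.35 → q = 5.1×1.32×0.35 = 2.356 m³/s
Panel 5-6: Δb = 2 m, d̄ = (0.95+0.00)/2 = 0.475, v̄ = (0.30+0.00)/2 = 0.15 → q = 2×0.475×0.15 = 0.1425 m³/s
Q = Σ q = 6.163 m³/s

6.16 m³/s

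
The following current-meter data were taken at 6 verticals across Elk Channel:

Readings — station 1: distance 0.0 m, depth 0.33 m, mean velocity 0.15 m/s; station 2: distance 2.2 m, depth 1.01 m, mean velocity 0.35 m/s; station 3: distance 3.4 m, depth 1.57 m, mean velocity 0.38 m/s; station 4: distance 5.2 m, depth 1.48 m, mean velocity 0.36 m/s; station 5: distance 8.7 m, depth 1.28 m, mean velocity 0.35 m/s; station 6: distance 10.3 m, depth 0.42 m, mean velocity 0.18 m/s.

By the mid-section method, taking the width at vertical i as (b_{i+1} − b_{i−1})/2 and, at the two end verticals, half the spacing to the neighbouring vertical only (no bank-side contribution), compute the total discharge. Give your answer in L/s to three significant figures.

4170 L/s

w_1 = (2.2 − 0.0)/2 = 1.1 m; q_1 = 0.15 × 0.33 × 1.1 = 0.05445 m³/s
w_2 = (3.4 − 0.0)/2 = 1.7 m; q_2 = 0.35 × 1.01 × 1.7 = 0.6010 m³/s
w_3 = (5.2 − 2.2)/2 = 1.5 m; q_3 = 0.38 × 1.57 × 1.5 = 0.8949 m³/s
w_4 = (8.7 − 3.4)/2 = 2.65 m; q_4 = 0.36 × 1.48 × 2.65 = 1.412 m³/s
w_5 = (10.3 − 5.2)/2 = 2.55 m; q_5 = 0.35 × 1.28 × 2.55 = 1.142 m³/s
w_6 = (10.3 − 8.7)/2 = 0.8 m; q_6 = 0.18 × 0.42 × 0.8 = 0.06048 m³/s
Q = Σ qᵢ = 4.165 m³/s
= 4.165 × 1000 = 4165 L/s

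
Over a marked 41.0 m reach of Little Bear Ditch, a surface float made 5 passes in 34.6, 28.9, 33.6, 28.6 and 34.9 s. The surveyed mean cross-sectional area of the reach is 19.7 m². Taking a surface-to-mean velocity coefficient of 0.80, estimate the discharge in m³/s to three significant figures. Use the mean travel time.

20.1 m³/s

t̄ = (34.6 + 28.9 + 33.6 + 28.6 + 34.9) / 5 = 32.12 s
v_surface = L / t̄ = 41.0 / 32.12 = 1.276 m/s
v_mean = 0.80 × 1.276 = 1.021 m/s
Q = A × v_mean = 19.7 × 1.021 = 20.12 m³/s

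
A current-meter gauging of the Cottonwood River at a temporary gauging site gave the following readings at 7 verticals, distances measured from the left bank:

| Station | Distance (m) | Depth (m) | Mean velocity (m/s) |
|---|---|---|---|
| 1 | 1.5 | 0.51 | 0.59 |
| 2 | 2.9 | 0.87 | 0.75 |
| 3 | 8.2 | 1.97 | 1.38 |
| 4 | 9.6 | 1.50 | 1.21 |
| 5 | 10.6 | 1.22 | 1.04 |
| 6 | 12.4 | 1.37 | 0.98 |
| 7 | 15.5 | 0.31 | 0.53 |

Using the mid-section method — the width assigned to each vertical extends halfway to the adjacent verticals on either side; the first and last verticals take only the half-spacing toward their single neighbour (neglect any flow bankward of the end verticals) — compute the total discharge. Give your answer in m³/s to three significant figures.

w_1 = (2.9 − 1.5)/2 = 0.7 m; q_1 = 0.59 × 0.51 × 0.7 = 0.2106 m³/s
w_2 = (8.2 − 1.5)/2 = 3.35 m; q_2 = 0.75 × 0.87 × 3.35 = 2.186 m³/s
w_3 = (9.6 − 2.9)/2 = 3.35 m; q_3 = 1.38 × 1.97 × 3.35 = 9.107 m³/s
w_4 = (10.6 − 8.2)/2 = 1.2 m; q_4 = 1.21 × 1.50 × 1.2 = 2.178 m³/s
w_5 = (12.4 − 9.6)/2 = 1.4 m; q_5 = 1.04 × 1.22 × 1.4 = 1.776 m³/s
w_6 = (15.5 − 10.6)/2 = 2.45 m; q_6 = 0.98 × 1.37 × 2.45 = 3.289 m³/s
w_7 = (15.5 − 12.4)/2 = 1.55 m; q_7 = 0.53 × 0.31 × 1.55 = 0.2547 m³/s
Q = Σ qᵢ = 19.00 m³/s

19.0 m³/s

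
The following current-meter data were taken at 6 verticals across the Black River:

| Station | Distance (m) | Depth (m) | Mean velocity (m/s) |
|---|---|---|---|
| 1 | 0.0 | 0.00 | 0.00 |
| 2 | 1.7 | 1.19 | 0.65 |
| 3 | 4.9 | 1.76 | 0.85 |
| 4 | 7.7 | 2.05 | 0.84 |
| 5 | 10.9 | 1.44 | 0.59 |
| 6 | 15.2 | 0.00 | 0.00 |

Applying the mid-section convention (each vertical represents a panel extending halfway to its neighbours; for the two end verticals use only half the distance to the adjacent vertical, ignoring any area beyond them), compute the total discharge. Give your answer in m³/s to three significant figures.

14.7 m³/s

w_2 = (4.9 − 0.0)/2 = 2.45 m; q_2 = 0.65 × 1.19 × 2.45 = 1.895 m³/s
w_3 = (7.7 − 1.7)/2 = 3 m; q_3 = 0.85 × 1.76 × 3 = 4.488 m³/s
w_4 = (10.9 − 4.9)/2 = 3 m; q_4 = 0.84 × 2.05 × 3 = 5.166 m³/s
w_5 = (15.2 − 7.7)/2 = 3.75 m; q_5 = 0.59 × 1.44 × 3.75 = 3.186 m³/s
Stations 1, 6 contribute zero (depth or velocity is 0).
Q = Σ qᵢ = 14.74 m³/s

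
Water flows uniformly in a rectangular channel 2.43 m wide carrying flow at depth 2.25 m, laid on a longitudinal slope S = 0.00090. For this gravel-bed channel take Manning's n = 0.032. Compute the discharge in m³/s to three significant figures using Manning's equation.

4.38 m³/s

A = b·y = 2.43 × 2.25 = 5.468 m²
P = b + 2y = 2.43 + 2×2.25 = 6.930 m
R = A/P = 5.468/6.930 = 0.7890 m
Q = (1/n)·A·R^(2/3)·S^(1/2) = (1/0.032) × 5.468 × 0.7890^(2/3) × 0.00090^(1/2) = 4.377 m³/s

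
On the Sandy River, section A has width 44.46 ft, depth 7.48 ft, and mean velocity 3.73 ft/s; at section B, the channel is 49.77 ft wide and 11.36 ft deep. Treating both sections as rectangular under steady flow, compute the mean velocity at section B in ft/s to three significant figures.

2.19 ft/s

Q = A₁V₁ = (44.46×7.48) × 3.73 = 1240 ft³/s
A₂ = 49.77 × 11.36 = 565.4 ft²
V₂ = Q/A₂ = 1240/565.4 = 2.194 ft/s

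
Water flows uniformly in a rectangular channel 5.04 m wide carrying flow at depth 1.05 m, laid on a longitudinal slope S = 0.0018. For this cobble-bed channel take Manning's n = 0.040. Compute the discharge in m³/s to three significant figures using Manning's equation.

4.60 m³/s

A = b·y = 5.04 × 1.05 = 5.292 m²
P = b + 2y = 5.04 + 2×1.05 = 7.140 m
R = A/P = 5.292/7.140 = 0.7412 m
Q = (1/n)·A·R^(2/3)·S^(1/2) = (1/0.040) × 5.292 × 0.7412^(2/3) × 0.0018^(1/2) = 4.597 m³/s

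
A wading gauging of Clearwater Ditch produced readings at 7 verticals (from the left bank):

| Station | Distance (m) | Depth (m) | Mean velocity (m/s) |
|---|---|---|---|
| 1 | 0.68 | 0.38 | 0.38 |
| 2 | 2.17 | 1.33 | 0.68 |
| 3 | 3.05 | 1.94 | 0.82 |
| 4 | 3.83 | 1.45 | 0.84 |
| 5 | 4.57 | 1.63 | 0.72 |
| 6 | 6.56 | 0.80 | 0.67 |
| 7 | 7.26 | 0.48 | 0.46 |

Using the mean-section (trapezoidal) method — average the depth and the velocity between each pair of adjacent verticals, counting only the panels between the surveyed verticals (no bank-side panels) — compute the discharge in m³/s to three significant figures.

Panel 1-2: Δb = 1.49 m, d̄ = (0.38+1.33)/2 = 0.855, v̄ = (0.38+0.68)/2 = 0.53 → q = 1.49×0.855×0.53 = 0.6752 m³/s
Panel 2-3: Δb = 0.88 m, d̄ = (1.33+1.94)/2 = 1.635, v̄ = (0.68+0.82)/2 = 0.75 → q = 0.88×1.635×0.75 = 1.079 m³/s
Panel 3-4: Δb = 0.78 m, d̄ = (1.94+1.45)/2 = 1.695, v̄ = (0.82+0.84)/2 = 0.83 → q = 0.78×1.695×0.83 = 1.097 m³/s
Panel 4-5: Δb = 0.74 m, d̄ = (1.45+1.63)/2 = 1.54, v̄ = (0.84+0.72)/2 = 0.78 → q = 0.74×1.54×0.78 = 0.8889 m³/s
Panel 5-6: Δb = 1.99 m, d̄ = (1.63+0.80)/2 = 1.215, v̄ = (0.72+0.67)/2 = 0.695 → q = 1.99×1.215×0.695 = 1.680 m³/s
Panel 6-7: Δb = 0.7 m, d̄ = (0.80+0.48)/2 = 0.64, v̄ = (0.67+0.46)/2 = 0.565 → q = 0.7×0.64×0.565 = 0.2531 m³/s
Q = Σ q = 5.674 m³/s

5.67 m³/s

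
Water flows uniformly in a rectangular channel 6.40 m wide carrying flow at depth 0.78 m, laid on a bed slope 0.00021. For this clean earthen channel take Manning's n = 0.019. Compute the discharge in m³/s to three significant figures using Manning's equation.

2.79 m³/s

A = b·y = 6.40 × 0.78 = 4.992 m²
P = b + 2y = 6.40 + 2×0.78 = 7.960 m
R = A/P = 4.992/7.960 = 0.6271 m
Q = (1/n)·A·R^(2/3)·S^(1/2) = (1/0.019) × 4.992 × 0.6271^(2/3) × 0.00021^(1/2) = 2.790 m³/s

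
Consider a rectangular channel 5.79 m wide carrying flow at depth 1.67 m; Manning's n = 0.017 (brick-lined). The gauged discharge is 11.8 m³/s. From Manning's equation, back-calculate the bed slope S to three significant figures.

A = b·y = 5.79 × 1.67 = 9.669 m²
P = b + 2y = 5.79 + 2×1.67 = 9.130 m
R = A/P = 9.669/9.130 = 1.059 m
S = (Q·n / (1·A·R^(2/3)))² = (11.8×0.017 / (1×9.669×1.039))² = 0.0003987

0.000399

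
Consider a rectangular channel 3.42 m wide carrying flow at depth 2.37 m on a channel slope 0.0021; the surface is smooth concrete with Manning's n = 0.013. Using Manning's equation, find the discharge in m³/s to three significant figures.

28.4 m³/s

A = b·y = 3.42 × 2.37 = 8.105 m²
P = b + 2y = 3.42 + 2×2.37 = 8.160 m
R = A/P = 8.105/8.160 = 0.9933 m
Q = (1/n)·A·R^(2/3)·S^(1/2) = (1/0.013) × 8.105 × 0.9933^(2/3) × 0.0021^(1/2) = 28.44 m³/s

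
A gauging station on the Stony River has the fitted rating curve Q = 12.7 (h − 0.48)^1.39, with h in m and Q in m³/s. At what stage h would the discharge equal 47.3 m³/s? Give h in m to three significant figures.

h − h₀ = (Q/C)^(1/b) = (47.3/12.7)^(1/1.39) = 2.575 m
h = 0.48 + 2.575 = 3.055 m

3.06 m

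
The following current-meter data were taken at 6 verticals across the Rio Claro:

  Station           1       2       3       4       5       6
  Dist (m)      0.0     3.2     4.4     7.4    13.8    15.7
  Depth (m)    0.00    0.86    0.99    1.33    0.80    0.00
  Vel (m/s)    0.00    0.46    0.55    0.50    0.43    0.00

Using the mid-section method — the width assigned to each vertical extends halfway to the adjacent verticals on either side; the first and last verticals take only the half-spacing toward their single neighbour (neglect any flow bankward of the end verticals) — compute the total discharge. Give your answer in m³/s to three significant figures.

w_2 = (4.4 − 0.0)/2 = 2.2 m; q_2 = 0.46 × 0.86 × 2.2 = 0.8703 m³/s
w_3 = (7.4 − 3.2)/2 = 2.1 m; q_3 = 0.55 × 0.99 × 2.1 = 1.143 m³/s
w_4 = (13.8 − 4.4)/2 = 4.7 m; q_4 = 0.50 × 1.33 × 4.7 = 3.126 m³/s
w_5 = (15.7 − 7.4)/2 = 4.15 m; q_5 = 0.43 × 0.80 × 4.15 = 1.428 m³/s
Stations 1, 6 contribute zero (depth or velocity is 0).
Q = Σ qᵢ = 6.567 m³/s

6.57 m³/s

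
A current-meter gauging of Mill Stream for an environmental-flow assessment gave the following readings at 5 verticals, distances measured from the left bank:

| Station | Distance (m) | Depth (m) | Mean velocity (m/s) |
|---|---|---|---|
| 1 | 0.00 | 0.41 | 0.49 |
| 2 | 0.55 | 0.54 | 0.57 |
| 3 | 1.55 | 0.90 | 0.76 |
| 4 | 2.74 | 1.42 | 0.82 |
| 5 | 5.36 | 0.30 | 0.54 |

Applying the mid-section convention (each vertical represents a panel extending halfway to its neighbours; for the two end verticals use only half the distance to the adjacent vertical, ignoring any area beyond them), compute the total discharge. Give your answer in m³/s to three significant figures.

3.47 m³/s

w_1 = (0.55 − 0.00)/2 = 0.275 m; q_1 = 0.49 × 0.41 × 0.275 = 0.05525 m³/s
w_2 = (1.55 − 0.00)/2 = 0.775 m; q_2 = 0.57 × 0.54 × 0.775 = 0.2385 m³/s
w_3 = (2.74 − 0.55)/2 = 1.095 m; q_3 = 0.76 × 0.90 × 1.095 = 0.7490 m³/s
w_4 = (5.36 − 1.55)/2 = 1.905 m; q_4 = 0.82 × 1.42 × 1.905 = 2.218 m³/s
w_5 = (5.36 − 2.74)/2 = 1.31 m; q_5 = 0.54 × 0.30 × 1.31 = 0.2122 m³/s
Q = Σ qᵢ = 3.473 m³/s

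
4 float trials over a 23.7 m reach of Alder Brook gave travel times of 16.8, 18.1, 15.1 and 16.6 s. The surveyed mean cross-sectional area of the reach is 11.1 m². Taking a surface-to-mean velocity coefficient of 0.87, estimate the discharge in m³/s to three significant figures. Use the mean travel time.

13.7 m³/s

t̄ = (16.8 + 18.1 + 15.1 + 16.6) / 4 = 16.65 s
v_surface = L / t̄ = 23.7 / 16.65 = 1.423 m/s
v_mean = 0.87 × 1.423 = 1.238 m/s
Q = A × v_mean = 11.1 × 1.238 = 13.75 m³/s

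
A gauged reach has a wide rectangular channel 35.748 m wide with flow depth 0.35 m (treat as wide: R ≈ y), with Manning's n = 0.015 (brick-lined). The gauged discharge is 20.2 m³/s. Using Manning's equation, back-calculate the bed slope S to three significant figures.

A = b·y = 35.748 × 0.35 = 12.51 m²
Wide channel: R ≈ y = 0.35 m
S = (Q·n / (1·A·R^(2/3)))² = (20.2×0.015 / (1×12.51×0.4966))² = 0.002378

0.00238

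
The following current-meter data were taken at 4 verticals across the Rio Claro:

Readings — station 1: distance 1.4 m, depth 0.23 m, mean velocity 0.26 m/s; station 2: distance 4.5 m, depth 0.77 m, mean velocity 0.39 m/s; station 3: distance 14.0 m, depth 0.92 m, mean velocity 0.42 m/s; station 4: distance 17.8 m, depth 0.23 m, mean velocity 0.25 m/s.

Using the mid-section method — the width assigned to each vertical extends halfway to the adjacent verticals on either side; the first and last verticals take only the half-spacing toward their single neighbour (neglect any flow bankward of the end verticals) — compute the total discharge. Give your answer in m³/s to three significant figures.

w_1 = (4.5 − 1.4)/2 = 1.55 m; q_1 = 0.26 × 0.23 × 1.55 = 0.09269 m³/s
w_2 = (14.0 − 1.4)/2 = 6.3 m; q_2 = 0.39 × 0.77 × 6.3 = 1.892 m³/s
w_3 = (17.8 − 4.5)/2 = 6.65 m; q_3 = 0.42 × 0.92 × 6.65 = 2.570 m³/s
w_4 = (17.8 − 14.0)/2 = 1.9 m; q_4 = 0.25 × 0.23 × 1.9 = 0.1093 m³/s
Q = Σ qᵢ = 4.663 m³/s

4.66 m³/s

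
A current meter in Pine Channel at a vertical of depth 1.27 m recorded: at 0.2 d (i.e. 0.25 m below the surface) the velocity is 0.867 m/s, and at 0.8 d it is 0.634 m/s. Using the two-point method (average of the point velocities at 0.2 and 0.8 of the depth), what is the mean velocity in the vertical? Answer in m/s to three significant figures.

v̄ = (0.867 + 0.634) / 2 = 0.7505 m/s

0.751 m/s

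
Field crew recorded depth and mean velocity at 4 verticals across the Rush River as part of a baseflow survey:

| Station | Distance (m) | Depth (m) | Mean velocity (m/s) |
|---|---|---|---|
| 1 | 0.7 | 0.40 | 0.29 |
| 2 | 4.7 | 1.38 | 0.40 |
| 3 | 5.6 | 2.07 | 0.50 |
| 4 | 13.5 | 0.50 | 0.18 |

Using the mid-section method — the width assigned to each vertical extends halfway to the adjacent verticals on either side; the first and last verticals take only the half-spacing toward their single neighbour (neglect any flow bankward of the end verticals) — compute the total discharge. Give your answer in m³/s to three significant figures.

6.49 m³/s

w_1 = (4.7 − 0.7)/2 = 2 m; q_1 = 0.29 × 0.40 × 2 = 0.2320 m³/s
w_2 = (5.6 − 0.7)/2 = 2.45 m; q_2 = 0.40 × 1.38 × 2.45 = 1.352 m³/s
w_3 = (13.5 − 4.7)/2 = 4.4 m; q_3 = 0.50 × 2.07 × 4.4 = 4.554 m³/s
w_4 = (13.5 − 5.6)/2 = 3.95 m; q_4 = 0.18 × 0.50 × 3.95 = 0.3555 m³/s
Q = Σ qᵢ = 6.494 m³/s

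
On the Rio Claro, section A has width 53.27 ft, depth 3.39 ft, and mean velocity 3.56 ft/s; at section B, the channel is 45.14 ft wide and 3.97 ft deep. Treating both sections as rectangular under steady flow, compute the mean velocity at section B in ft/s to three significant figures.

Q = A₁V₁ = (53.27×3.39) × 3.56 = 642.9 ft³/s
A₂ = 45.14 × 3.97 = 179.2 ft²
V₂ = Q/A₂ = 642.9/179.2 = 3.587 ft/s

3.59 ft/s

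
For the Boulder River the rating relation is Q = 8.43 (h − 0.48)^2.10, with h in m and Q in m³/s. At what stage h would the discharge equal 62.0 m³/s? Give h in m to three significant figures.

3.07 m

h − h₀ = (Q/C)^(1/b) = (62.0/8.43)^(1/2.10) = 2.586 m
h = 0.48 + 2.586 = 3.066 m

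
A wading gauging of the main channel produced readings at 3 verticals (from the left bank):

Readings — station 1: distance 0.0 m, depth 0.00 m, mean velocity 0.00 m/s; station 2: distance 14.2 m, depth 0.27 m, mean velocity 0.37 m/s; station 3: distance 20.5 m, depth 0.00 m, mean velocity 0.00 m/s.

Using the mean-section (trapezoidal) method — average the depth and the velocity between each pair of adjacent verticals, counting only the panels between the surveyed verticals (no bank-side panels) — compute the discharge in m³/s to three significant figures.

Panel 1-2: Δb = 14.2 m, d̄ = (0.00+0.27)/2 = 0.135, v̄ = (0.00+0.37)/2 = 0.185 → q = 14.2×0.135×0.185 = 0.3546 m³/s
Panel 2-3: Δb = 6.3 m, d̄ = (0.27+0.00)/2 = 0.135, v̄ = (0.37+0.00)/2 = 0.185 → q = 6.3×0.135×0.185 = 0.1573 m³/s
Q = Σ q = 0.5120 m³/s

0.512 m³/s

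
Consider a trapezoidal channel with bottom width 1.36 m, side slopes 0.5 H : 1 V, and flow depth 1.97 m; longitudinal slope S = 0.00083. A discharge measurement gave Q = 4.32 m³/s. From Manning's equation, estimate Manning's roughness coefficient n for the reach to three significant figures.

0.0266

A = (b + z·y)·y = (1.36 + 0.5×1.97)×1.97 = 4.620 m²
P = b + 2y√(1+z²) = 1.36 + 2×1.97×√(1+0.5²) = 5.765 m
R = A/P = 4.620/5.765 = 0.8013 m
n = (1/Q)·A·R^(2/3)·S^(1/2) = (1/4.32) × 4.620 × 0.8627 × 0.02881 = 0.02658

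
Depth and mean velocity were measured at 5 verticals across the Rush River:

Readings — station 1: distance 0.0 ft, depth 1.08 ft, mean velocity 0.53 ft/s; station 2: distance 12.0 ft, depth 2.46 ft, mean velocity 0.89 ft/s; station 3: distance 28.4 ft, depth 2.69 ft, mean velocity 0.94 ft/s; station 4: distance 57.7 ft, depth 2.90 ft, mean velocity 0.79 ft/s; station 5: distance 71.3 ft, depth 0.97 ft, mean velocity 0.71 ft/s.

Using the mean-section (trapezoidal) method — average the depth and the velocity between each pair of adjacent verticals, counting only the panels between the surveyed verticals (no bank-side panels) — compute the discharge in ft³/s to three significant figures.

Panel 1-2: Δb = 12 ft, d̄ = (1.08+2.46)/2 = 1.77, v̄ = (0.53+0.89)/2 = 0.71 → q = 12×1.77×0.71 = 15.08 ft³/s
Panel 2-3: Δb = 16.4 ft, d̄ = (2.46+2.69)/2 = 2.575, v̄ = (0.89+0.94)/2 = 0.915 → q = 16.4×2.575×0.915 = 38.64 ft³/s
Panel 3-4: Δb = 29.3 ft, d̄ = (2.69+2.90)/2 = 2.795, v̄ = (0.94+0.79)/2 = 0.865 → q = 29.3×2.795×0.865 = 70.84 ft³/s
Panel 4-5: Δb = 13.6 ft, d̄ = (2.90+0.97)/2 = 1.935, v̄ = (0.79+0.71)/2 = 0.75 → q = 13.6×1.935×0.75 = 19.74 ft³/s
Q = Σ q = 144.3 ft³/s

144 ft³/s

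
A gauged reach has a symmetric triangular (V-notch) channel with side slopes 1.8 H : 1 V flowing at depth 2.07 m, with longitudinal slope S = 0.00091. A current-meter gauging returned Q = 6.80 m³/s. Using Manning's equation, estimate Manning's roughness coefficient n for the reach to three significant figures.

0.0320

A = z·y² = 1.8×2.07² = 7.713 m²
P = 2y√(1+z²) = 2×2.07×√(1+1.8²) = 8.525 m
R = A/P = 7.713/8.525 = 0.9048 m
n = (1/Q)·A·R^(2/3)·S^(1/2) = (1/6.80) × 7.713 × 0.9354 × 0.03017 = 0.03201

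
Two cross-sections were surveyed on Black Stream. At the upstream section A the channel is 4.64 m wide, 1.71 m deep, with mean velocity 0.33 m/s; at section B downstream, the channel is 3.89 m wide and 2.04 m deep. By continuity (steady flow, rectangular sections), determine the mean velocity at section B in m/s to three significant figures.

Q = A₁V₁ = (4.64×1.71) × 0.33 = 2.618 m³/s
A₂ = 3.89 × 2.04 = 7.936 m²
V₂ = Q/A₂ = 2.618/7.936 = 0.3300 m/s

0.330 m/s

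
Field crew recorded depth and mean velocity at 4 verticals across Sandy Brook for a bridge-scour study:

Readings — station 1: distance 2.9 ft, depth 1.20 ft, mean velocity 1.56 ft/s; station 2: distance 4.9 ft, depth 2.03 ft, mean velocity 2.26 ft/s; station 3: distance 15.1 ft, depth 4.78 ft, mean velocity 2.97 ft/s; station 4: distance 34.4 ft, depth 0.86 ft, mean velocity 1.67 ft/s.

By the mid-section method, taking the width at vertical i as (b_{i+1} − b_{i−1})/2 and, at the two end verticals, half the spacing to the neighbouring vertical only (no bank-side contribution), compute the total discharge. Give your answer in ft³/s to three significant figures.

253 ft³/s

w_1 = (4.9 − 2.9)/2 = 1 ft; q_1 = 1.56 × 1.20 × 1 = 1.872 ft³/s
w_2 = (15.1 − 2.9)/2 = 6.1 ft; q_2 = 2.26 × 2.03 × 6.1 = 27.99 ft³/s
w_3 = (34.4 − 4.9)/2 = 14.75 ft; q_3 = 2.97 × 4.78 × 14.75 = 209.4 ft³/s
w_4 = (34.4 − 15.1)/2 = 9.65 ft; q_4 = 1.67 × 0.86 × 9.65 = 13.86 ft³/s
Q = Σ qᵢ = 253.1 ft³/s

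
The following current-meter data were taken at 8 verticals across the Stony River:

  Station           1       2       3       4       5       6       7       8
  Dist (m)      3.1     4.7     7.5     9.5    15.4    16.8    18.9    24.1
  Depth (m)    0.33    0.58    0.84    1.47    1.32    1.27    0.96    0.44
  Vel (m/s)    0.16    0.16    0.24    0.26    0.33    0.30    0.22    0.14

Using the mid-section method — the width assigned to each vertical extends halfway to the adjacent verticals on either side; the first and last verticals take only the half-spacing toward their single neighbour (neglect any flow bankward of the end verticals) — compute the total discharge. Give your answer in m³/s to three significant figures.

w_1 = (4.7 − 3.1)/2 = 0.8 m; q_1 = 0.16 × 0.33 × 0.8 = 0.04224 m³/s
w_2 = (7.5 − 3.1)/2 = 2.2 m; q_2 = 0.16 × 0.58 × 2.2 = 0.2042 m³/s
w_3 = (9.5 − 4.7)/2 = 2.4 m; q_3 = 0.24 × 0.84 × 2.4 = 0.4838 m³/s
w_4 = (15.4 − 7.5)/2 = 3.95 m; q_4 = 0.26 × 1.47 × 3.95 = 1.510 m³/s
w_5 = (16.8 − 9.5)/2 = 3.65 m; q_5 = 0.33 × 1.32 × 3.65 = 1.590 m³/s
w_6 = (18.9 − 15.4)/2 = 1.75 m; q_6 = 0.30 × 1.27 × 1.75 = 0.6668 m³/s
w_7 = (24.1 − 16.8)/2 = 3.65 m; q_7 = 0.22 × 0.96 × 3.65 = 0.7709 m³/s
w_8 = (24.1 − 18.9)/2 = 2.6 m; q_8 = 0.14 × 0.44 × 2.6 = 0.1602 m³/s
Q = Σ qᵢ = 5.428 m³/s

5.43 m³/s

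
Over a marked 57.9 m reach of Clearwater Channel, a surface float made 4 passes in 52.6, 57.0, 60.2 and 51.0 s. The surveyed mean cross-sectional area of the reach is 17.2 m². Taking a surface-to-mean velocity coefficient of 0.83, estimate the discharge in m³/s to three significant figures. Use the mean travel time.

15.0 m³/s

t̄ = (52.6 + 57.0 + 60.2 + 51.0) / 4 = 55.2 s
v_surface = L / t̄ = 57.9 / 55.2 = 1.049 m/s
v_mean = 0.83 × 1.049 = 0.8706 m/s
Q = A × v_mean = 17.2 × 0.8706 = 14.97 m³/s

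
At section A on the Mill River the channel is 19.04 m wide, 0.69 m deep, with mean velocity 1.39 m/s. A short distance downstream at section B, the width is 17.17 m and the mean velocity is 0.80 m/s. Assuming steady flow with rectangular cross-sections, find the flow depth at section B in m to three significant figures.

1.33 m

Q = A₁V₁ = (19.04×0.69) × 1.39 = 18.26 m³/s
d₂ = Q/(b₂ V₂) = 18.26/(17.17×0.80) = 1.329 m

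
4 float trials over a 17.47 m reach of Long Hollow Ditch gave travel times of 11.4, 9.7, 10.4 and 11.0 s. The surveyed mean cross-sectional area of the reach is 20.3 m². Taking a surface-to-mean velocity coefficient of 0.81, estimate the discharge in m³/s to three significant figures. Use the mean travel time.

27.0 m³/s

t̄ = (11.4 + 9.7 + 10.4 + 11.0) / 4 = 10.625 s
v_surface = L / t̄ = 17.47 / 10.625 = 1.644 m/s
v_mean = 0.81 × 1.644 = 1.332 m/s
Q = A × v_mean = 20.3 × 1.332 = 27.04 m³/s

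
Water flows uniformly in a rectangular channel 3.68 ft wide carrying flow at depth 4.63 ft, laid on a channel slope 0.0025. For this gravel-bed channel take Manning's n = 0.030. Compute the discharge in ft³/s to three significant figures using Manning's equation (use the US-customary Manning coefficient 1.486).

50.7 ft³/s

A = b·y = 3.68 × 4.63 = 17.04 ft²
P = b + 2y = 3.68 + 2×4.63 = 12.94 ft
R = A/P = 17.04/12.94 = 1.317 ft
Q = (1.486/n)·A·R^(2/3)·S^(1/2) = (1.486/0.030) × 17.04 × 1.317^(2/3) × 0.0025^(1/2) = 50.69 ft³/s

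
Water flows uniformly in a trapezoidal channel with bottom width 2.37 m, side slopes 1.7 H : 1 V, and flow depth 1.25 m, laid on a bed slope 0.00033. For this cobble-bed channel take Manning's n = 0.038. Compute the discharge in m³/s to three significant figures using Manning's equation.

A = (b + z·y)·y = (2.37 + 1.7×1.25)×1.25 = 5.619 m²
P = b + 2y√(1+z²) = 2.37 + 2×1.25×√(1+1.7²) = 7.301 m
R = A/P = 5.619/7.301 = 0.7696 m
Q = (1/n)·A·R^(2/3)·S^(1/2) = (1/0.038) × 5.619 × 0.7696^(2/3) × 0.00033^(1/2) = 2.256 m³/s

2.26 m³/s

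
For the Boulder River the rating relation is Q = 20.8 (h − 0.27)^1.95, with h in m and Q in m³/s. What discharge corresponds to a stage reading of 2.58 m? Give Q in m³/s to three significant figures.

106 m³/s

Q = 20.8 × (2.58 − 0.27)^1.95 = 20.8 × 2.31^1.95 = 106.4 m³/s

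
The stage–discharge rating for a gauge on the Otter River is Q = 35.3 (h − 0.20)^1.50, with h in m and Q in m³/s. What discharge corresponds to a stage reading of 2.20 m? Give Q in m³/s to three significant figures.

Q = 35.3 × (2.20 − 0.20)^1.50 = 35.3 × 2^1.50 = 99.84 m³/s

99.8 m³/s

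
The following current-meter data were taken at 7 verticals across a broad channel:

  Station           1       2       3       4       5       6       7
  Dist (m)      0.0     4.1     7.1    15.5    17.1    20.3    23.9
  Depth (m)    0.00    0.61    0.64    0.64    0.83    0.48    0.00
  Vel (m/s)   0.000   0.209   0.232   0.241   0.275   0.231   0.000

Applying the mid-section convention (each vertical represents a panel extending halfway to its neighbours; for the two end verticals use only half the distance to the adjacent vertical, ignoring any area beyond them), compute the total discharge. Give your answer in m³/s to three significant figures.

2.99 m³/s

w_2 = (7.1 − 0.0)/2 = 3.55 m; q_2 = 0.209 × 0.61 × 3.55 = 0.4526 m³/s
w_3 = (15.5 − 4.1)/2 = 5.7 m; q_3 = 0.232 × 0.64 × 5.7 = 0.8463 m³/s
w_4 = (17.1 − 7.1)/2 = 5 m; q_4 = 0.241 × 0.64 × 5 = 0.7712 m³/s
w_5 = (20.3 − 15.5)/2 = 2.4 m; q_5 = 0.275 × 0.83 × 2.4 = 0.5478 m³/s
w_6 = (23.9 − 17.1)/2 = 3.4 m; q_6 = 0.231 × 0.48 × 3.4 = 0.3770 m³/s
Stations 1, 7 contribute zero (depth or velocity is 0).
Q = Σ qᵢ = 2.995 m³/s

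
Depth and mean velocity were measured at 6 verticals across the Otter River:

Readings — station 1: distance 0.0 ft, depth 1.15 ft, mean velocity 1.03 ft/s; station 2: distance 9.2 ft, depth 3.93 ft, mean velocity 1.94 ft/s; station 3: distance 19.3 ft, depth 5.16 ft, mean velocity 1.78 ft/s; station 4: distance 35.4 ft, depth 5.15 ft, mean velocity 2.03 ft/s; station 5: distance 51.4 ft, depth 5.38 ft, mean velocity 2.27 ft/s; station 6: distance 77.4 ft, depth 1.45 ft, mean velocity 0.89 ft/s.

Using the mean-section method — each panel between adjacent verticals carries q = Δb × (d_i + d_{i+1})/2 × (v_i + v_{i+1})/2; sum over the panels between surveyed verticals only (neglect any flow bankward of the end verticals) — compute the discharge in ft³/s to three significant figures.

Panel 1-2: Δb = 9.2 ft, d̄ = (1.15+3.93)/2 = 2.54, v̄ = (1.03+1.94)/2 = 1.485 → q = 9.2×2.54×1.485 = 34.70 ft³/s
Panel 2-3: Δb = 10.1 ft, d̄ = (3.93+5.16)/2 = 4.545, v̄ = (1.94+1.78)/2 = 1.86 → q = 10.1×4.545×1.86 = 85.38 ft³/s
Panel 3-4: Δb = 16.1 ft, d̄ = (5.16+5.15)/2 = 5.155, v̄ = (1.78+2.03)/2 = 1.905 → q = 16.1×5.155×1.905 = 158.1 ft³/s
Panel 4-5: Δb = 16 ft, d̄ = (5.15+5.38)/2 = 5.265, v̄ = (2.03+2.27)/2 = 2.15 → q = 16×5.265×2.15 = 181.1 ft³/s
Panel 5-6: Δb = 26 ft, d̄ = (5.38+1.45)/2 = 3.415, v̄ = (2.27+0.89)/2 = 1.58 → q = 26×3.415×1.58 = 140.3 ft³/s
Q = Σ q = 599.6 ft³/s

600 ft³/s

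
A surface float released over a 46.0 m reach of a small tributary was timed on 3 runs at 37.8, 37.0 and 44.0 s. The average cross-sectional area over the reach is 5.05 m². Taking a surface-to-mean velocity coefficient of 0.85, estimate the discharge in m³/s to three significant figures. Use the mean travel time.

4.99 m³/s

t̄ = (37.8 + 37.0 + 44.0) / 3 = 39.6 s
v_surface = L / t̄ = 46.0 / 39.6 = 1.162 m/s
v_mean = 0.85 × 1.162 = 0.9874 m/s
Q = A × v_mean = 5.05 × 0.9874 = 4.986 m³/s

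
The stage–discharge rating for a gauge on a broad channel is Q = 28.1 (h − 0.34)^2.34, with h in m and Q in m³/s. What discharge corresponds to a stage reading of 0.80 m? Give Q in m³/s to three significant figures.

Q = 28.1 × (0.80 − 0.34)^2.34 = 28.1 × 0.46^2.34 = 4.566 m³/s

4.57 m³/s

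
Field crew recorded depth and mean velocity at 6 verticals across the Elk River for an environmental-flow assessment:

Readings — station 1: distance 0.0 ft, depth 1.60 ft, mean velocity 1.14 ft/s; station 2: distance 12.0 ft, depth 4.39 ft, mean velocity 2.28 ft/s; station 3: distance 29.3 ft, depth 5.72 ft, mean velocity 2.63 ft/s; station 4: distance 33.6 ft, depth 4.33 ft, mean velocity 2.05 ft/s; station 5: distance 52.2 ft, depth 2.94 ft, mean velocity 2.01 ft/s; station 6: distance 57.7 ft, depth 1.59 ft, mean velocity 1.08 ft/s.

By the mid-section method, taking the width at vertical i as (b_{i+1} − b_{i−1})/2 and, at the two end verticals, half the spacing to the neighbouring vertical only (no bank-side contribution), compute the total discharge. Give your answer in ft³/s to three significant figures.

498 ft³/s

w_1 = (12.0 − 0.0)/2 = 6 ft; q_1 = 1.14 × 1.60 × 6 = 10.94 ft³/s
w_2 = (29.3 − 0.0)/2 = 14.65 ft; q_2 = 2.28 × 4.39 × 14.65 = 146.6 ft³/s
w_3 = (33.6 − 12.0)/2 = 10.8 ft; q_3 = 2.63 × 5.72 × 10.8 = 162.5 ft³/s
w_4 = (52.2 − 29.3)/2 = 11.45 ft; q_4 = 2.05 × 4.33 × 11.45 = 101.6 ft³/s
w_5 = (57.7 − 33.6)/2 = 12.05 ft; q_5 = 2.01 × 2.94 × 12.05 = 71.21 ft³/s
w_6 = (57.7 − 52.2)/2 = 2.75 ft; q_6 = 1.08 × 1.59 × 2.75 = 4.722 ft³/s
Q = Σ qᵢ = 497.6 ft³/s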